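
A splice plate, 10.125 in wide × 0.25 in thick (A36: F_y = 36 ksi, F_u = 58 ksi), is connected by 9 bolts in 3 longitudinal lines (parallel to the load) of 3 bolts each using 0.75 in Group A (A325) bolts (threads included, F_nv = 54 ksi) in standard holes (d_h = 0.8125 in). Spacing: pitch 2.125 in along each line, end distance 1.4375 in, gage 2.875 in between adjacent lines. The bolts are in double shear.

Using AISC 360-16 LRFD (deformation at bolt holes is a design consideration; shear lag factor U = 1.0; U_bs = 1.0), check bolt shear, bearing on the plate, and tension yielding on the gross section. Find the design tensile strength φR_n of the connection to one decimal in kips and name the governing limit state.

82.0 kips (gross-section yield governs)

Bolt shear: A_b = π(0.75)²/4 = 0.44179 in². φR_n = 0.75 × 54 × 0.44179 × 9 × 2 = 322.1 kips.
Bearing (0.25 in plate, F_u = 58 ksi): end bolts L_c = 1.4375 − 0.8125/2 = 1.03125, R_n = min(1.2×1.03125×0.25×58, 2.4×0.75×0.25×58) = 17.944 kips/bolt; interior L_c = 2.125 − 0.8125 = 1.3125, R_n = 22.838 kips/bolt. φR_n = 0.75 × (3×17.944 + 6×22.838) = 143.1 kips.
Tension yield (gross): A_g = 10.125×0.25 = 2.5313 in². φR_n = 0.90 × 36 × 2.5313 = 82.0 kips.
Governing: min(322.1, 143.1, 82.0) = 82.0 kips → gross-section yield.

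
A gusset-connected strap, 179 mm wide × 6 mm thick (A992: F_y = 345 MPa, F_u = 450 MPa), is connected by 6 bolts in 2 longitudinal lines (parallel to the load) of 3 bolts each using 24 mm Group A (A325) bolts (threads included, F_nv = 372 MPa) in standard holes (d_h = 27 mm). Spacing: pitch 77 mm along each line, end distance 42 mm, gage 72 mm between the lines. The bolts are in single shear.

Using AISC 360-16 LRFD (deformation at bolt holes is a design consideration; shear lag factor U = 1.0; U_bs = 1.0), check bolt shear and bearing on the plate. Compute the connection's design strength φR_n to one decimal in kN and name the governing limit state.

605.1 kN (bearing governs)

Bolt shear: A_b = π(24)²/4 = 452.39 mm². φR_n = 0.75 × 372 × 452.39 × 6 × 1 = 757.3 kN.
Bearing (6 mm plate, F_u = 450 MPa): end bolts L_c = 42 − 27/2 = 28.5, R_n = min(1.2×28.5×6×450, 2.4×24×6×450) = 92.34 kN/bolt; interior L_c = 77 − 27 = 50, R_n = 155.52 kN/bolt. φR_n = 0.75 × (2×92.34 + 4×155.52) = 605.1 kN.
Governing: min(757.3, 605.1) = 605.1 kN → bearing.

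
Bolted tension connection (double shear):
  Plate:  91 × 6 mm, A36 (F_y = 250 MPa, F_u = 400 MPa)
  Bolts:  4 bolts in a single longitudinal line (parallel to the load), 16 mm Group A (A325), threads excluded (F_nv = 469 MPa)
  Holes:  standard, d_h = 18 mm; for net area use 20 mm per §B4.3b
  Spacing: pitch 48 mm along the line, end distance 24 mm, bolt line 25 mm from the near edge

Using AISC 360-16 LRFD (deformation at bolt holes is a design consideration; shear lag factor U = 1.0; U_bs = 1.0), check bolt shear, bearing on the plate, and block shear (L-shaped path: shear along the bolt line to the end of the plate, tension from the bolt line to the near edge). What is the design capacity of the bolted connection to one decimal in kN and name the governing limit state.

132.8 kN (block shear governs)

Bolt shear: A_b = π(16)²/4 = 201.06 mm². φR_n = 0.75 × 469 × 201.06 × 4 × 2 = 565.8 kN.
Bearing (6 mm plate, F_u = 400 MPa): end bolts L_c = 24 − 18/2 = 15, R_n = min(1.2×15×6×400, 2.4×16×6×400) = 43.2 kN/bolt; interior L_c = 48 − 18 = 30, R_n = 86.4 kN/bolt. φR_n = 0.75 × (1×43.2 + 3×86.4) = 226.8 kN.
Block shear: shear path 1×[24+3×48] = 1×168 mm, A_gv = 1008, A_nv = 1×(168 − 3.5×20)×6 = 588 mm²; tension to near edge: (25 − 0.5×20)×6 = 90 mm². R_n = min(0.6×400×588, 0.6×250×1008) + 1.0×400×90 = min(141.12, 151.2) + 36 = 177.12 kN. φR_n = 0.75 × 177.12 = 132.8 kN.
Governing: min(565.8, 226.8, 132.8) = 132.8 kN → block shear.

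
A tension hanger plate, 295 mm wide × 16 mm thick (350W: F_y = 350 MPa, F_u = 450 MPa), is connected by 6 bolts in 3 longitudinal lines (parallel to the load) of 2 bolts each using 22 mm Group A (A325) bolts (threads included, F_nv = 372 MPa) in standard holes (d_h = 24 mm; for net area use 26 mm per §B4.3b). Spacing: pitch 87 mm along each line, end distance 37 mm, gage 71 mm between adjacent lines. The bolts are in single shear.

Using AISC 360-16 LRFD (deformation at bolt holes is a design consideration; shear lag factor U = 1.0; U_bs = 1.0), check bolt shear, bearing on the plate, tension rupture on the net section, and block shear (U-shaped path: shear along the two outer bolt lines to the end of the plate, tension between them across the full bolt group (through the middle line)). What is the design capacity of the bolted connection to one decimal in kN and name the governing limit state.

Bolt shear: A_b = π(22)²/4 = 380.13 mm². φR_n = 0.75 × 372 × 380.13 × 6 × 1 = 636.3 kN.
Bearing (16 mm plate, F_u = 450 MPa): end bolts L_c = 37 − 24/2 = 25, R_n = min(1.2×25×16×450, 2.4×22×16×450) = 216 kN/bolt; interior L_c = 87 − 24 = 63, R_n = 380.16 kN/bolt. φR_n = 0.75 × (3×216 + 3×380.16) = 1341.4 kN.
Tension rupture (net): A_n = (295 − 3×26)×16 = 3472 mm² (U = 1.0, A_e = A_n). φR_n = 0.75 × 450 × 3472 = 1171.8 kN.
Block shear: shear path 2×[37+1×87] = 2×124 mm, A_gv = 3968, A_nv = 2×(124 − 1.5×26)×16 = 2720 mm²; tension across gage: (142 − 2×26)×16 = 1440 mm². R_n = min(0.6×450×2720, 0.6×350×3968) + 1.0×450×1440 = min(734.4, 833.28) + 648 = 1382.4 kN. φR_n = 0.75 × 1382.4 = 1036.8 kN.
Governing: min(636.3, 1341.4, 1171.8, 1036.8) = 636.3 kN → bolt shear.

636.3 kN (bolt shear governs)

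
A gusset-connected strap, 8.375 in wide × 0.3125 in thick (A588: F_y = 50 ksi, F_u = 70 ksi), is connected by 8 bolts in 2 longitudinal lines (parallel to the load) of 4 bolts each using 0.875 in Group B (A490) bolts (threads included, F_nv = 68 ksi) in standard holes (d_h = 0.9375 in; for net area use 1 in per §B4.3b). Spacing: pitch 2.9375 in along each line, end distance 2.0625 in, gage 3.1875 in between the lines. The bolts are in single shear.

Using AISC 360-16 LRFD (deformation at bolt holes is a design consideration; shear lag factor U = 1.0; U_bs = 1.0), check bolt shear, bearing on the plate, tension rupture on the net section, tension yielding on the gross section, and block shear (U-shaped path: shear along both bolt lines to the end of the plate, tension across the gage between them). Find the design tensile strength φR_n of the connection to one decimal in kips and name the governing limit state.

Bolt shear: A_b = π(0.875)²/4 = 0.60132 in². φR_n = 0.75 × 68 × 0.60132 × 8 × 1 = 245.3 kips.
Bearing (0.3125 in plate, F_u = 70 ksi): end bolts L_c = 2.0625 − 0.9375/2 = 1.59375, R_n = min(1.2×1.59375×0.3125×70, 2.4×0.875×0.3125×70) = 41.836 kips/bolt; interior L_c = 2.9375 − 0.9375 = 2, R_n = 45.938 kips/bolt. φR_n = 0.75 × (2×41.836 + 6×45.938) = 269.5 kips.
Tension rupture (net): A_n = (8.375 − 2×1)×0.3125 = 1.9922 in² (U = 1.0, A_e = A_n). φR_n = 0.75 × 70 × 1.9922 = 104.6 kips.
Tension yield (gross): A_g = 8.375×0.3125 = 2.6172 in². φR_n = 0.90 × 50 × 2.6172 = 117.8 kips.
Block shear: shear path 2×[2.0625+3×2.9375] = 2×10.875 in, A_gv = 6.7969, A_nv = 2×(10.875 − 3.5×1)×0.3125 = 4.6094 in²; tension across gage: (3.1875 − 1×1)×0.3125 = 0.68359 in². R_n = min(0.6×70×4.6094, 0.6×50×6.7969) + 1.0×70×0.68359 = min(193.59, 203.91) + 47.851 = 241.44 kips. φR_n = 0.75 × 241.44 = 181.1 kips.
Governing: min(245.3, 269.5, 104.6, 117.8, 181.1) = 104.6 kips → net-section rupture.

104.6 kips (net-section rupture governs)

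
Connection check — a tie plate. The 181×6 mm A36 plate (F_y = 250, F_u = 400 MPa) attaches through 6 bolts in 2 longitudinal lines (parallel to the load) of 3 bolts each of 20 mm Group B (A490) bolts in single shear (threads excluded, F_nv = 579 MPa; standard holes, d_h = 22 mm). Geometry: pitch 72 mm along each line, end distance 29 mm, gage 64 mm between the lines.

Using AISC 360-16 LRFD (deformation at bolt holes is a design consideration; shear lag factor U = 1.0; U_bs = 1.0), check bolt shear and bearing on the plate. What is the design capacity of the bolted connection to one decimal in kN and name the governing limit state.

Bolt shear: A_b = π(20)²/4 = 314.16 mm². φR_n = 0.75 × 579 × 314.16 × 6 × 1 = 818.5 kN.
Bearing (6 mm plate, F_u = 400 MPa): end bolts L_c = 29 − 22/2 = 18, R_n = min(1.2×18×6×400, 2.4×20×6×400) = 51.84 kN/bolt; interior L_c = 72 − 22 = 50, R_n = 115.2 kN/bolt. φR_n = 0.75 × (2×51.84 + 4×115.2) = 423.4 kN.
Governing: min(818.5, 423.4) = 423.4 kN → bearing.

423.4 kN (bearing governs)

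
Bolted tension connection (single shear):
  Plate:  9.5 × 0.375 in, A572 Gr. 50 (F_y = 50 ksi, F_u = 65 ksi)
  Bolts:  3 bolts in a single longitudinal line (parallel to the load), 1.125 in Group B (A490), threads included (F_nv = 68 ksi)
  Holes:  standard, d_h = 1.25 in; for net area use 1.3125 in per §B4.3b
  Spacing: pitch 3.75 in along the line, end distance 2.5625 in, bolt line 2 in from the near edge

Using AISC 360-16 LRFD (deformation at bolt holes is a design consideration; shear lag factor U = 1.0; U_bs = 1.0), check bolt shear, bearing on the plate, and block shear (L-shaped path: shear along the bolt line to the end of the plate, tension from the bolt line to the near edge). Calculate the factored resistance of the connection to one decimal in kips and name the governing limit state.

98.9 kips (block shear governs)

Bolt shear: A_b = π(1.125)²/4 = 0.99402 in². φR_n = 0.75 × 68 × 0.99402 × 3 × 1 = 152.1 kips.
Bearing (0.375 in plate, F_u = 65 ksi): end bolts L_c = 2.5625 − 1.25/2 = 1.9375, R_n = min(1.2×1.9375×0.375×65, 2.4×1.125×0.375×65) = 56.672 kips/bolt; interior L_c = 3.75 − 1.25 = 2.5, R_n = 65.813 kips/bolt. φR_n = 0.75 × (1×56.672 + 2×65.813) = 141.2 kips.
Block shear: shear path 1×[2.5625+2×3.75] = 1×10.0625 in, A_gv = 3.7734, A_nv = 1×(10.0625 − 2.5×1.3125)×0.375 = 2.543 in²; tension to near edge: (2 − 0.5×1.3125)×0.375 = 0.50391 in². R_n = min(0.6×65×2.543, 0.6×50×3.7734) + 1.0×65×0.50391 = min(99.177, 113.2) + 32.754 = 131.93 kips. φR_n = 0.75 × 131.93 = 98.9 kips.
Governing: min(152.1, 141.2, 98.9) = 98.9 kips → block shear.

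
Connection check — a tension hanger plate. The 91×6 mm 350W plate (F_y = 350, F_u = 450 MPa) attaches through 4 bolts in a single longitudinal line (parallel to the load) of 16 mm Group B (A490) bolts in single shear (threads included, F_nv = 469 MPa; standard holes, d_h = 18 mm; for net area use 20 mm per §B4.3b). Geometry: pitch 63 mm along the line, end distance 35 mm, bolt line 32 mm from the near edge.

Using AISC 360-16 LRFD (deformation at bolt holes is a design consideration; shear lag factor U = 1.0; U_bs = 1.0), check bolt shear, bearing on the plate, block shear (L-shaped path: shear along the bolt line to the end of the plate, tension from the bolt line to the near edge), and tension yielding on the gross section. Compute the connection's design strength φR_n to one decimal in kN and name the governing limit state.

Bolt shear: A_b = π(16)²/4 = 201.06 mm². φR_n = 0.75 × 469 × 201.06 × 4 × 1 = 282.9 kN.
Bearing (6 mm plate, F_u = 450 MPa): end bolts L_c = 35 − 18/2 = 26, R_n = min(1.2×26×6×450, 2.4×16×6×450) = 84.24 kN/bolt; interior L_c = 63 − 18 = 45, R_n = 103.68 kN/bolt. φR_n = 0.75 × (1×84.24 + 3×103.68) = 296.5 kN.
Block shear: shear path 1×[35+3×63] = 1×224 mm, A_gv = 1344, A_nv = 1×(224 − 3.5×20)×6 = 924 mm²; tension to near edge: (32 − 0.5×20)×6 = 132 mm². R_n = min(0.6×450×924, 0.6×350×1344) + 1.0×450×132 = min(249.48, 282.24) + 59.4 = 308.88 kN. φR_n = 0.75 × 308.88 = 231.7 kN.
Tension yield (gross): A_g = 91×6 = 546 mm². φR_n = 0.90 × 350 × 546 = 172.0 kN.
Governing: min(282.9, 296.5, 231.7, 172.0) = 172.0 kN → gross-section yield.

172.0 kN (gross-section yield governs)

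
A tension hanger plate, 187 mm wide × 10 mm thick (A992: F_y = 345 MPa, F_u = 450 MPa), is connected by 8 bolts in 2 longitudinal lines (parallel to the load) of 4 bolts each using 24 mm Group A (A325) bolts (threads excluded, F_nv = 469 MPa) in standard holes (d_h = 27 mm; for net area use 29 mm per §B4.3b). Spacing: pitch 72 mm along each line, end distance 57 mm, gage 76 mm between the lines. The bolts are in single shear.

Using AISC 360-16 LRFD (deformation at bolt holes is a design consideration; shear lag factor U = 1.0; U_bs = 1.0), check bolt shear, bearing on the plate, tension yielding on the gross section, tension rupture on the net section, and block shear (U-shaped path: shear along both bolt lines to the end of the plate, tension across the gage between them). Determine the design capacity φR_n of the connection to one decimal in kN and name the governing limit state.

Bolt shear: A_b = π(24)²/4 = 452.39 mm². φR_n = 0.75 × 469 × 452.39 × 8 × 1 = 1273.0 kN.
Bearing (10 mm plate, F_u = 450 MPa): end bolts L_c = 57 − 27/2 = 43.5, R_n = min(1.2×43.5×10×450, 2.4×24×10×450) = 234.9 kN/bolt; interior L_c = 72 − 27 = 45, R_n = 243 kN/bolt. φR_n = 0.75 × (2×234.9 + 6×243) = 1445.9 kN.
Tension yield (gross): A_g = 187×10 = 1870 mm². φR_n = 0.90 × 345 × 1870 = 580.6 kN.
Tension rupture (net): A_n = (187 − 2×29)×10 = 1290 mm² (U = 1.0, A_e = A_n). φR_n = 0.75 × 450 × 1290 = 435.4 kN.
Block shear: shear path 2×[57+3×72] = 2×273 mm, A_gv = 5460, A_nv = 2×(273 − 3.5×29)×10 = 3430 mm²; tension across gage: (76 − 1×29)×10 = 470 mm². R_n = min(0.6×450×3430, 0.6×345×5460) + 1.0×450×470 = min(926.1, 1130.2) + 211.5 = 1137.6 kN. φR_n = 0.75 × 1137.6 = 853.2 kN.
Governing: min(1273.0, 1445.9, 580.6, 435.4, 853.2) = 435.4 kN → net-section rupture.

435.4 kN (net-section rupture governs)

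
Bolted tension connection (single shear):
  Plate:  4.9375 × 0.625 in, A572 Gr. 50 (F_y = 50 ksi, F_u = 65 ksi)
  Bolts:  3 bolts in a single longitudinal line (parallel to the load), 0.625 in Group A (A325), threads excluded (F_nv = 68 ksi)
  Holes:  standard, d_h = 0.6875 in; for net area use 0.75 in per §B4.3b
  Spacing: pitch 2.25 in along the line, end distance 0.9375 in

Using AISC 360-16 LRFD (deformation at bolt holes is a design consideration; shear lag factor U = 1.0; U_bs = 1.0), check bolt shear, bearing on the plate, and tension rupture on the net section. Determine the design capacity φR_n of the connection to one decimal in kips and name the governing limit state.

46.9 kips (bolt shear governs)

Bolt shear: A_b = π(0.625)²/4 = 0.3068 in². φR_n = 0.75 × 68 × 0.3068 × 3 × 1 = 46.9 kips.
Bearing (0.625 in plate, F_u = 65 ksi): end bolts L_c = 0.9375 − 0.6875/2 = 0.59375, R_n = min(1.2×0.59375×0.625×65, 2.4×0.625×0.625×65) = 28.945 kips/bolt; interior L_c = 2.25 − 0.6875 = 1.5625, R_n = 60.938 kips/bolt. φR_n = 0.75 × (1×28.945 + 2×60.938) = 113.1 kips.
Tension rupture (net): A_n = (4.9375 − 1×0.75)×0.625 = 2.6172 in² (U = 1.0, A_e = A_n). φR_n = 0.75 × 65 × 2.6172 = 127.6 kips.
Governing: min(46.9, 113.1, 127.6) = 46.9 kips → bolt shear.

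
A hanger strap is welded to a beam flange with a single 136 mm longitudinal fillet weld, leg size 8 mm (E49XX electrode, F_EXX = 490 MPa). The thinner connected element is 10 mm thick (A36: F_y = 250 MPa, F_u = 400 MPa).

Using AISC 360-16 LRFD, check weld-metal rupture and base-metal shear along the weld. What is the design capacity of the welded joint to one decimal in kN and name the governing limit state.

169.6 kN (weld metal governs)

Weld metal: throat = 0.707×8 = 5.656 mm, L = 136 mm. φR_n = 0.75 × 0.6 × 490 × 5.656 × 136 = 169.6 kN.
Base metal shear (10 mm plate): yield φR_n = 1.0×0.6×250×10×136 = 204.0 kN; rupture φR_n = 0.75×0.6×400×10×136 = 244.8 kN; take 204.0 kN (yield).
Governing: min(169.6, 204.0) = 169.6 kN → weld metal.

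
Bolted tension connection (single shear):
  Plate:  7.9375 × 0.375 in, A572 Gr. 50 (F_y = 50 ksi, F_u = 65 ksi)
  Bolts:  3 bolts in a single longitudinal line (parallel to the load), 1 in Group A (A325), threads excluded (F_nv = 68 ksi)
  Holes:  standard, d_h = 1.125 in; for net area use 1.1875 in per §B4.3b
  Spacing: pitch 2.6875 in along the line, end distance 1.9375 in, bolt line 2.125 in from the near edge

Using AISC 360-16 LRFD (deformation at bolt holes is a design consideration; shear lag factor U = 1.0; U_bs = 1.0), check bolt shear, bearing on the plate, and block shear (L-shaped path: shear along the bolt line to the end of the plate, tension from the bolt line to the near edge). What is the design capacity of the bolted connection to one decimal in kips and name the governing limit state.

Bolt shear: A_b = π(1)²/4 = 0.7854 in². φR_n = 0.75 × 68 × 0.7854 × 3 × 1 = 120.2 kips.
Bearing (0.375 in plate, F_u = 65 ksi): end bolts L_c = 1.9375 − 1.125/2 = 1.375, R_n = min(1.2×1.375×0.375×65, 2.4×1×0.375×65) = 40.219 kips/bolt; interior L_c = 2.6875 − 1.125 = 1.5625, R_n = 45.703 kips/bolt. φR_n = 0.75 × (1×40.219 + 2×45.703) = 98.7 kips.
Block shear: shear path 1×[1.9375+2×2.6875] = 1×7.3125 in, A_gv = 2.7422, A_nv = 1×(7.3125 − 2.5×1.1875)×0.375 = 1.6289 in²; tension to near edge: (2.125 − 0.5×1.1875)×0.375 = 0.57422 in². R_n = min(0.6×65×1.6289, 0.6×50×2.7422) + 1.0×65×0.57422 = min(63.527, 82.266) + 37.324 = 100.85 kips. φR_n = 0.75 × 100.85 = 75.6 kips.
Governing: min(120.2, 98.7, 75.6) = 75.6 kips → block shear.

75.6 kips (block shear governs)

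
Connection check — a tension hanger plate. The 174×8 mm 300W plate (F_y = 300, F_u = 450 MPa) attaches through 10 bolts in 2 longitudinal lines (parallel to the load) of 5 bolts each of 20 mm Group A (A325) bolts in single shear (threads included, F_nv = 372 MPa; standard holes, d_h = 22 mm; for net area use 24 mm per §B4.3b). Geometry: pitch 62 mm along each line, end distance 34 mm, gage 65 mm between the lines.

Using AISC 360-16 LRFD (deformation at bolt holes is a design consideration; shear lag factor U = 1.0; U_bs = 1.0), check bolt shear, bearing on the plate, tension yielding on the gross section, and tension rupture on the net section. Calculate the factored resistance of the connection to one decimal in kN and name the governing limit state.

Bolt shear: A_b = π(20)²/4 = 314.16 mm². φR_n = 0.75 × 372 × 314.16 × 10 × 1 = 876.5 kN.
Bearing (8 mm plate, F_u = 450 MPa): end bolts L_c = 34 − 22/2 = 23, R_n = min(1.2×23×8×450, 2.4×20×8×450) = 99.36 kN/bolt; interior L_c = 62 − 22 = 40, R_n = 172.8 kN/bolt. φR_n = 0.75 × (2×99.36 + 8×172.8) = 1185.8 kN.
Tension yield (gross): A_g = 174×8 = 1392 mm². φR_n = 0.90 × 300 × 1392 = 375.8 kN.
Tension rupture (net): A_n = (174 − 2×24)×8 = 1008 mm² (U = 1.0, A_e = A_n). φR_n = 0.75 × 450 × 1008 = 340.2 kN.
Governing: min(876.5, 1185.8, 375.8, 340.2) = 340.2 kN → net-section rupture.

340.2 kN (net-section rupture governs)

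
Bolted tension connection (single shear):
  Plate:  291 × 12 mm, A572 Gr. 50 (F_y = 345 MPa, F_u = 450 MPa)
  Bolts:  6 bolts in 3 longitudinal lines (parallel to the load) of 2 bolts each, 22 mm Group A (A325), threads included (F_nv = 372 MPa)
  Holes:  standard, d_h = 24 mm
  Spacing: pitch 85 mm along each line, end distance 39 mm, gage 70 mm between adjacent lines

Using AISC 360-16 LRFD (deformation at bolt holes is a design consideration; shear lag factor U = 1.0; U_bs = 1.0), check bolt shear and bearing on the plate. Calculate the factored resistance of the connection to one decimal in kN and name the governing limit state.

Bolt shear: A_b = π(22)²/4 = 380.13 mm². φR_n = 0.75 × 372 × 380.13 × 6 × 1 = 636.3 kN.
Bearing (12 mm plate, F_u = 450 MPa): end bolts L_c = 39 − 24/2 = 27, R_n = min(1.2×27×12×450, 2.4×22×12×450) = 174.96 kN/bolt; interior L_c = 85 − 24 = 61, R_n = 285.12 kN/bolt. φR_n = 0.75 × (3×174.96 + 3×285.12) = 1035.2 kN.
Governing: min(636.3, 1035.2) = 636.3 kN → bolt shear.

636.3 kN (bolt shear governs)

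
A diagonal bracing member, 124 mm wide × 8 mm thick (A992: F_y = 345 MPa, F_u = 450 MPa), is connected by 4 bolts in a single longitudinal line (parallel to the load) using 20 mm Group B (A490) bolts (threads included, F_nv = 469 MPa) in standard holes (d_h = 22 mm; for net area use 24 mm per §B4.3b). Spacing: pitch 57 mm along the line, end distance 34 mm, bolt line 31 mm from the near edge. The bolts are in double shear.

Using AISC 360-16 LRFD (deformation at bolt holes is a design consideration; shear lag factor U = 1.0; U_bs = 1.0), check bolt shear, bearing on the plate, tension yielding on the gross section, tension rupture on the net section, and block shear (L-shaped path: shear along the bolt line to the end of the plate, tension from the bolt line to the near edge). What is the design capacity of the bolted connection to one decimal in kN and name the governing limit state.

247.3 kN (block shear governs)

Bolt shear: A_b = π(20)²/4 = 314.16 mm². φR_n = 0.75 × 469 × 314.16 × 4 × 2 = 884.0 kN.
Bearing (8 mm plate, F_u = 450 MPa): end bolts L_c = 34 − 22/2 = 23, R_n = min(1.2×23×8×450, 2.4×20×8×450) = 99.36 kN/bolt; interior L_c = 57 − 22 = 35, R_n = 151.2 kN/bolt. φR_n = 0.75 × (1×99.36 + 3×151.2) = 414.7 kN.
Tension yield (gross): A_g = 124×8 = 992 mm². φR_n = 0.90 × 345 × 992 = 308.0 kN.
Tension rupture (net): A_n = (124 − 1×24)×8 = 800 mm² (U = 1.0, A_e = A_n). φR_n = 0.75 × 450 × 800 = 270.0 kN.
Block shear: shear path 1×[34+3×57] = 1×205 mm, A_gv = 1640, A_nv = 1×(205 − 3.5×24)×8 = 968 mm²; tension to near edge: (31 − 0.5×24)×8 = 152 mm². R_n = min(0.6×450×968, 0.6×345×1640) + 1.0×450×152 = min(261.36, 339.48) + 68.4 = 329.76 kN. φR_n = 0.75 × 329.76 = 247.3 kN.
Governing: min(884.0, 414.7, 308.0, 270.0, 247.3) = 247.3 kN → block shear.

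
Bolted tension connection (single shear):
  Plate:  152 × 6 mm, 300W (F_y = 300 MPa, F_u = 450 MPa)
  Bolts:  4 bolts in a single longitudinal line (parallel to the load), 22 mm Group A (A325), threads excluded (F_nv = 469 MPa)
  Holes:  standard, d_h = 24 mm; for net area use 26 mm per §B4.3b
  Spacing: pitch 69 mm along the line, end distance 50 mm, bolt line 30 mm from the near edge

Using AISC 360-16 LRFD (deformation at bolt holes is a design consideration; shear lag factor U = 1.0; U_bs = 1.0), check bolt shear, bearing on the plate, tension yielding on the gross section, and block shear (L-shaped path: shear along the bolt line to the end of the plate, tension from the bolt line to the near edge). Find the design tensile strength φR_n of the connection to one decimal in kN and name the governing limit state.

Bolt shear: A_b = π(22)²/4 = 380.13 mm². φR_n = 0.75 × 469 × 380.13 × 4 × 1 = 534.8 kN.
Bearing (6 mm plate, F_u = 450 MPa): end bolts L_c = 50 − 24/2 = 38, R_n = min(1.2×38×6×450, 2.4×22×6×450) = 123.12 kN/bolt; interior L_c = 69 − 24 = 45, R_n = 142.56 kN/bolt. φR_n = 0.75 × (1×123.12 + 3×142.56) = 413.1 kN.
Tension yield (gross): A_g = 152×6 = 912 mm². φR_n = 0.90 × 300 × 912 = 246.2 kN.
Block shear: shear path 1×[50+3×69] = 1×257 mm, A_gv = 1542, A_nv = 1×(257 − 3.5×26)×6 = 996 mm²; tension to near edge: (30 − 0.5×26)×6 = 102 mm². R_n = min(0.6×450×996, 0.6×300×1542) + 1.0×450×102 = min(268.92, 277.56) + 45.9 = 314.82 kN. φR_n = 0.75 × 314.82 = 236.1 kN.
Governing: min(534.8, 413.1, 246.2, 236.1) = 236.1 kN → block shear.

236.1 kN (block shear governs)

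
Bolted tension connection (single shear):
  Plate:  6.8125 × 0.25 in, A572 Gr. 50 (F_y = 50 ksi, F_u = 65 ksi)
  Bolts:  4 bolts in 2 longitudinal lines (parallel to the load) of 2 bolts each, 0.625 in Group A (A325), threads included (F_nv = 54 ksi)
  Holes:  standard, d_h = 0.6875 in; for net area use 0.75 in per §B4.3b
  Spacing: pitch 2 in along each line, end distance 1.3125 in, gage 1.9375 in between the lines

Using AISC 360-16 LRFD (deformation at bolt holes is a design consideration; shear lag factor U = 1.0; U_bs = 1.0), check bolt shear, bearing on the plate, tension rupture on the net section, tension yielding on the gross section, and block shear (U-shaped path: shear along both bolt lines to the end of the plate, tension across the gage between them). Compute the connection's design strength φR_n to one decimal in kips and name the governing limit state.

46.5 kips (block shear governs)

Bolt shear: A_b = π(0.625)²/4 = 0.3068 in². φR_n = 0.75 × 54 × 0.3068 × 4 × 1 = 49.7 kips.
Bearing (0.25 in plate, F_u = 65 ksi): end bolts L_c = 1.3125 − 0.6875/2 = 0.96875, R_n = min(1.2×0.96875×0.25×65, 2.4×0.625×0.25×65) = 18.891 kips/bolt; interior L_c = 2 − 0.6875 = 1.3125, R_n = 24.375 kips/bolt. φR_n = 0.75 × (2×18.891 + 2×24.375) = 64.9 kips.
Tension rupture (net): A_n = (6.8125 − 2×0.75)×0.25 = 1.3281 in² (U = 1.0, A_e = A_n). φR_n = 0.75 × 65 × 1.3281 = 64.7 kips.
Tension yield (gross): A_g = 6.8125×0.25 = 1.7031 in². φR_n = 0.90 × 50 × 1.7031 = 76.6 kips.
Block shear: shear path 2×[1.3125+1×2] = 2×3.3125 in, A_gv = 1.6563, A_nv = 2×(3.3125 − 1.5×0.75)×0.25 = 1.0938 in²; tension across gage: (1.9375 − 1×0.75)×0.25 = 0.29688 in². R_n = min(0.6×65×1.0938, 0.6×50×1.6563) + 1.0×65×0.29688 = min(42.658, 49.689) + 19.297 = 61.955 kips. φR_n = 0.75 × 61.955 = 46.5 kips.
Governing: min(49.7, 64.9, 64.7, 76.6, 46.5) = 46.5 kips → block shear.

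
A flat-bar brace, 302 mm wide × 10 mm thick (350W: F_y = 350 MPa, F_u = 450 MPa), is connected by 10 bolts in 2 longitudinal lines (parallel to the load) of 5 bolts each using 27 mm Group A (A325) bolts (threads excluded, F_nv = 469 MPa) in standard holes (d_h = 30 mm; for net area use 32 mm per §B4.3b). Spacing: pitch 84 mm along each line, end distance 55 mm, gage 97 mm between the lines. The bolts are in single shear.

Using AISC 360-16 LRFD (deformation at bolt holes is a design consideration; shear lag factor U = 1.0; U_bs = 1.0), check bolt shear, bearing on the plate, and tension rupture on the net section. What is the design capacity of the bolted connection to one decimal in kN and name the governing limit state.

803.3 kN (net-section rupture governs)

Bolt shear: A_b = π(27)²/4 = 572.56 mm². φR_n = 0.75 × 469 × 572.56 × 10 × 1 = 2014.0 kN.
Bearing (10 mm plate, F_u = 450 MPa): end bolts L_c = 55 − 30/2 = 40, R_n = min(1.2×40×10×450, 2.4×27×10×450) = 216 kN/bolt; interior L_c = 84 − 30 = 54, R_n = 291.6 kN/bolt. φR_n = 0.75 × (2×216 + 8×291.6) = 2073.6 kN.
Tension rupture (net): A_n = (302 − 2×32)×10 = 2380 mm² (U = 1.0, A_e = A_n). φR_n = 0.75 × 450 × 2380 = 803.3 kN.
Governing: min(2014.0, 2073.6, 803.3) = 803.3 kN → net-section rupture.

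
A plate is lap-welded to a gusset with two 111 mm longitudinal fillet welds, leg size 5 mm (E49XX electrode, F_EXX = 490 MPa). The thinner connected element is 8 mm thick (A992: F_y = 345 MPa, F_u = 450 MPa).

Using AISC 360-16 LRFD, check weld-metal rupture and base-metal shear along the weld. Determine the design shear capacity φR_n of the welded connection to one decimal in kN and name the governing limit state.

Weld metal: throat = 0.707×5 = 3.535 mm, L = 2×111 = 222 mm. φR_n = 0.75 × 0.6 × 490 × 3.535 × 222 = 173.0 kN.
Base metal shear (8 mm plate): yield φR_n = 1.0×0.6×345×8×222 = 367.6 kN; rupture φR_n = 0.75×0.6×450×8×222 = 359.6 kN; take 359.6 kN (rupture).
Governing: min(173.0, 359.6) = 173.0 kN → weld metal.

173.0 kN (weld metal governs)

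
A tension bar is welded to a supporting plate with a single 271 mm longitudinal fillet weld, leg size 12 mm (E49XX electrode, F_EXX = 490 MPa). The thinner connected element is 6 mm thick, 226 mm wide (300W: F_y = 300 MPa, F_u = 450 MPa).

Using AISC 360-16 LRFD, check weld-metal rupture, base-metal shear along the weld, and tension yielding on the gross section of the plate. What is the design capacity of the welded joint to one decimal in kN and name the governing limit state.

Weld metal: throat = 0.707×12 = 8.484 mm, L = 271 mm. φR_n = 0.75 × 0.6 × 490 × 8.484 × 271 = 507.0 kN.
Base metal shear (6 mm plate): yield φR_n = 1.0×0.6×300×6×271 = 292.7 kN; rupture φR_n = 0.75×0.6×450×6×271 = 329.3 kN; take 292.7 kN (yield).
Tension yield (gross): A_g = 226×6 = 1356 mm². φR_n = 0.90 × 300 × 1356 = 366.1 kN.
Governing: min(507.0, 292.7, 366.1) = 292.7 kN → base-metal shear.

292.7 kN (base-metal shear governs)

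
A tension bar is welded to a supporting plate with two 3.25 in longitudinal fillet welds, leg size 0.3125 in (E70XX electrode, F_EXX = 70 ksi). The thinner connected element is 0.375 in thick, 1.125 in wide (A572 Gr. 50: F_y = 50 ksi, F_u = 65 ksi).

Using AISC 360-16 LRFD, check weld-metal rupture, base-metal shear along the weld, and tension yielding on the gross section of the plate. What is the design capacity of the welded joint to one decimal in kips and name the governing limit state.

Weld metal: throat = 0.707×0.3125 = 0.22094 in, L = 2×3.25 = 6.5 in. φR_n = 0.75 × 0.6 × 70 × 0.22094 × 6.5 = 45.2 kips.
Base metal shear (0.375 in plate): yield φR_n = 1.0×0.6×50×0.375×6.5 = 73.1 kips; rupture φR_n = 0.75×0.6×65×0.375×6.5 = 71.3 kips; take 71.3 kips (rupture).
Tension yield (gross): A_g = 1.125×0.375 = 0.42188 in². φR_n = 0.90 × 50 × 0.42188 = 19.0 kips.
Governing: min(45.2, 71.3, 19.0) = 19.0 kips → gross-section yield.

19.0 kips (gross-section yield governs)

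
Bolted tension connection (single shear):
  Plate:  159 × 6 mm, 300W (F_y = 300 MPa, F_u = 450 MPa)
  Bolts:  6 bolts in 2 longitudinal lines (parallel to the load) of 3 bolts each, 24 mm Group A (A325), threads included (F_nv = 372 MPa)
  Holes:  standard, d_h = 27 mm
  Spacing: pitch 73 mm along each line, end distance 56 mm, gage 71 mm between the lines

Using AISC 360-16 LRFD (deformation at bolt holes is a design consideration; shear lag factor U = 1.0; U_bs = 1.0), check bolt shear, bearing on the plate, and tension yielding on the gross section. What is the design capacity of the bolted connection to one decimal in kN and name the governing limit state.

Bolt shear: A_b = π(24)²/4 = 452.39 mm². φR_n = 0.75 × 372 × 452.39 × 6 × 1 = 757.3 kN.
Bearing (6 mm plate, F_u = 450 MPa): end bolts L_c = 56 − 27/2 = 42.5, R_n = min(1.2×42.5×6×450, 2.4×24×6×450) = 137.7 kN/bolt; interior L_c = 73 − 27 = 46, R_n = 149.04 kN/bolt. φR_n = 0.75 × (2×137.7 + 4×149.04) = 653.7 kN.
Tension yield (gross): A_g = 159×6 = 954 mm². φR_n = 0.90 × 300 × 954 = 257.6 kN.
Governing: min(757.3, 653.7, 257.6) = 257.6 kN → gross-section yield.

257.6 kN (gross-section yield governs)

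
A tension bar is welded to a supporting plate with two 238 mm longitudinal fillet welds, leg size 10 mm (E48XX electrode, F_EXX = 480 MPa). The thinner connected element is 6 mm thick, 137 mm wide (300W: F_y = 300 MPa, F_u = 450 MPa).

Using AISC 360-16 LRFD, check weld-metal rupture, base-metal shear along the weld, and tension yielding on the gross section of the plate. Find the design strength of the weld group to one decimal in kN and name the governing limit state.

Weld metal: throat = 0.707×10 = 7.07 mm, L = 2×238 = 476 mm. φR_n = 0.75 × 0.6 × 480 × 7.07 × 476 = 726.9 kN.
Base metal shear (6 mm plate): yield φR_n = 1.0×0.6×300×6×476 = 514.1 kN; rupture φR_n = 0.75×0.6×450×6×476 = 578.3 kN; take 514.1 kN (yield).
Tension yield (gross): A_g = 137×6 = 822 mm². φR_n = 0.90 × 300 × 822 = 221.9 kN.
Governing: min(726.9, 514.1, 221.9) = 221.9 kN → gross-section yield.

221.9 kN (gross-section yield governs)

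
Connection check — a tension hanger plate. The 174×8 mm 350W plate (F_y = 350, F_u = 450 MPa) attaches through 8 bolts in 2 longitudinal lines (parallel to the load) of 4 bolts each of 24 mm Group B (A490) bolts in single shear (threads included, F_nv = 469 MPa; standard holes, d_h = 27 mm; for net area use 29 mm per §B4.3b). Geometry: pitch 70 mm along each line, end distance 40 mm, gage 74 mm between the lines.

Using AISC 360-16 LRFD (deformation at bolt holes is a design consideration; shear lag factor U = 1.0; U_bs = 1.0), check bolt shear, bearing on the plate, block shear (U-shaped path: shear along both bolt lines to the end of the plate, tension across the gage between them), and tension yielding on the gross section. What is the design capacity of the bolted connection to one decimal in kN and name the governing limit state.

Bolt shear: A_b = π(24)²/4 = 452.39 mm². φR_n = 0.75 × 469 × 452.39 × 8 × 1 = 1273.0 kN.
Bearing (8 mm plate, F_u = 450 MPa): end bolts L_c = 40 − 27/2 = 26.5, R_n = min(1.2×26.5×8×450, 2.4×24×8×450) = 114.48 kN/bolt; interior L_c = 70 − 27 = 43, R_n = 185.76 kN/bolt. φR_n = 0.75 × (2×114.48 + 6×185.76) = 1007.6 kN.
Block shear: shear path 2×[40+3×70] = 2×250 mm, A_gv = 4000, A_nv = 2×(250 − 3.5×29)×8 = 2376 mm²; tension across gage: (74 − 1×29)×8 = 360 mm². R_n = min(0.6×450×2376, 0.6×350×4000) + 1.0×450×360 = min(641.52, 840) + 162 = 803.52 kN. φR_n = 0.75 × 803.52 = 602.6 kN.
Tension yield (gross): A_g = 174×8 = 1392 mm². φR_n = 0.90 × 350 × 1392 = 438.5 kN.
Governing: min(1273.0, 1007.6, 602.6, 438.5) = 438.5 kN → gross-section yield.

438.5 kN (gross-section yield governs)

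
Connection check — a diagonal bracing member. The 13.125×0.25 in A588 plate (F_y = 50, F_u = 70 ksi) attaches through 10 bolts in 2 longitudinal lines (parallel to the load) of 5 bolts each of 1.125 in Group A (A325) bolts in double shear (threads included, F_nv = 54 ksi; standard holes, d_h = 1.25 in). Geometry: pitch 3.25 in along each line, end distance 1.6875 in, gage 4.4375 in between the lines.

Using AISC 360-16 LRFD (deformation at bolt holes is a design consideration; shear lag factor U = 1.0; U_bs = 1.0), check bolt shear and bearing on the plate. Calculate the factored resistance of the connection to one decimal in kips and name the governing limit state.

Bolt shear: A_b = π(1.125)²/4 = 0.99402 in². φR_n = 0.75 × 54 × 0.99402 × 10 × 2 = 805.2 kips.
Bearing (0.25 in plate, F_u = 70 ksi): end bolts L_c = 1.6875 − 1.25/2 = 1.0625, R_n = min(1.2×1.0625×0.25×70, 2.4×1.125×0.25×70) = 22.313 kips/bolt; interior L_c = 3.25 − 1.25 = 2, R_n = 42 kips/bolt. φR_n = 0.75 × (2×22.313 + 8×42) = 285.5 kips.
Governing: min(805.2, 285.5) = 285.5 kips → bearing.

285.5 kips (bearing governs)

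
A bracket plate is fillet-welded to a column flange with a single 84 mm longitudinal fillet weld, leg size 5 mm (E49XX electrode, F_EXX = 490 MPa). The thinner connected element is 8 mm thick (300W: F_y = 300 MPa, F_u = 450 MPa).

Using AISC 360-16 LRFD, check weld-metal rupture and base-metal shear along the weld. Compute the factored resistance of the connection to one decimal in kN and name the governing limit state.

65.5 kN (weld metal governs)

Weld metal: throat = 0.707×5 = 3.535 mm, L = 84 mm. φR_n = 0.75 × 0.6 × 490 × 3.535 × 84 = 65.5 kN.
Base metal shear (8 mm plate): yield φR_n = 1.0×0.6×300×8×84 = 121.0 kN; rupture φR_n = 0.75×0.6×450×8×84 = 136.1 kN; take 121.0 kN (yield).
Governing: min(65.5, 121.0) = 65.5 kN → weld metal.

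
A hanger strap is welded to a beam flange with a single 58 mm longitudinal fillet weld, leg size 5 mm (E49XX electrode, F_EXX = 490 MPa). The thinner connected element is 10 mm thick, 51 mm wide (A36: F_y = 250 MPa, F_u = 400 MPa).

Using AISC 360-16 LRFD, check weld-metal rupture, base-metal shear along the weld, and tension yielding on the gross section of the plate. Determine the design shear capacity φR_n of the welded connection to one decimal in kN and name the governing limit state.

Weld metal: throat = 0.707×5 = 3.535 mm, L = 58 mm. φR_n = 0.75 × 0.6 × 490 × 3.535 × 58 = 45.2 kN.
Base metal shear (10 mm plate): yield φR_n = 1.0×0.6×250×10×58 = 87.0 kN; rupture φR_n = 0.75×0.6×400×10×58 = 104.4 kN; take 87.0 kN (yield).
Tension yield (gross): A_g = 51×10 = 510 mm². φR_n = 0.90 × 250 × 510 = 114.8 kN.
Governing: min(45.2, 87.0, 114.8) = 45.2 kN → weld metal.

45.2 kN (weld metal governs)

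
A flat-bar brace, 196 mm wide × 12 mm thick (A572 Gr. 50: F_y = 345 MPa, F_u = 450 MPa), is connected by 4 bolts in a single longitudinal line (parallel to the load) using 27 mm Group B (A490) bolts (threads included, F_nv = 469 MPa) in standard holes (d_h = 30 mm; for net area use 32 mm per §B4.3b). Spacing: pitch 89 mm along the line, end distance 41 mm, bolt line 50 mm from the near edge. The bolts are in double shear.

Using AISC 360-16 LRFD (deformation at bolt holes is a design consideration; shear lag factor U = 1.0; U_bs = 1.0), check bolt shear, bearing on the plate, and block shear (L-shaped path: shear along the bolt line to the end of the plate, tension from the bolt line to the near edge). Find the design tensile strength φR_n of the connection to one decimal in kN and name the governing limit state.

Bolt shear: A_b = π(27)²/4 = 572.56 mm². φR_n = 0.75 × 469 × 572.56 × 4 × 2 = 1611.2 kN.
Bearing (12 mm plate, F_u = 450 MPa): end bolts L_c = 41 − 30/2 = 26, R_n = min(1.2×26×12×450, 2.4×27×12×450) = 168.48 kN/bolt; interior L_c = 89 − 30 = 59, R_n = 349.92 kN/bolt. φR_n = 0.75 × (1×168.48 + 3×349.92) = 913.7 kN.
Block shear: shear path 1×[41+3×89] = 1×308 mm, A_gv = 3696, A_nv = 1×(308 − 3.5×32)×12 = 2352 mm²; tension to near edge: (50 − 0.5×32)×12 = 408 mm². R_n = min(0.6×450×2352, 0.6×345×3696) + 1.0×450×408 = min(635.04, 765.07) + 183.6 = 818.64 kN. φR_n = 0.75 × 818.64 = 614.0 kN.
Governing: min(1611.2, 913.7, 614.0) = 614.0 kN → block shear.

614.0 kN (block shear governs)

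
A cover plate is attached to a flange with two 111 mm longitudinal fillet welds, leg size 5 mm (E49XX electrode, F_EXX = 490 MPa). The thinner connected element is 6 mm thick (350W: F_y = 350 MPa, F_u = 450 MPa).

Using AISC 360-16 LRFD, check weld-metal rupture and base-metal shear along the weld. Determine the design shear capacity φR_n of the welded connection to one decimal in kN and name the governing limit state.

Weld metal: throat = 0.707×5 = 3.535 mm, L = 2×111 = 222 mm. φR_n = 0.75 × 0.6 × 490 × 3.535 × 222 = 173.0 kN.
Base metal shear (6 mm plate): yield φR_n = 1.0×0.6×350×6×222 = 279.7 kN; rupture φR_n = 0.75×0.6×450×6×222 = 269.7 kN; take 269.7 kN (rupture).
Governing: min(173.0, 269.7) = 173.0 kN → weld metal.

173.0 kN (weld metal governs)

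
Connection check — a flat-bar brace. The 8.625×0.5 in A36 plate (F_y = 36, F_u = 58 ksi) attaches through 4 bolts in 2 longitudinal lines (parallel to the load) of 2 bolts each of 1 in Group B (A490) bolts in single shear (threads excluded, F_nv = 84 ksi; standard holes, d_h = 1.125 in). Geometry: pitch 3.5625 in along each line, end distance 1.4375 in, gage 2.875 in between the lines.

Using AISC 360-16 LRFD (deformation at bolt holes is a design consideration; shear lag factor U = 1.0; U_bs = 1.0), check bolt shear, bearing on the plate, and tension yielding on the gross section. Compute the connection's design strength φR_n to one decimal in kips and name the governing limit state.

139.7 kips (gross-section yield governs)

Bolt shear: A_b = π(1)²/4 = 0.7854 in². φR_n = 0.75 × 84 × 0.7854 × 4 × 1 = 197.9 kips.
Bearing (0.5 in plate, F_u = 58 ksi): end bolts L_c = 1.4375 − 1.125/2 = 0.875, R_n = min(1.2×0.875×0.5×58, 2.4×1×0.5×58) = 30.45 kips/bolt; interior L_c = 3.5625 − 1.125 = 2.4375, R_n = 69.6 kips/bolt. φR_n = 0.75 × (2×30.45 + 2×69.6) = 150.1 kips.
Tension yield (gross): A_g = 8.625×0.5 = 4.3125 in². φR_n = 0.90 × 36 × 4.3125 = 139.7 kips.
Governing: min(197.9, 150.1, 139.7) = 139.7 kips → gross-section yield.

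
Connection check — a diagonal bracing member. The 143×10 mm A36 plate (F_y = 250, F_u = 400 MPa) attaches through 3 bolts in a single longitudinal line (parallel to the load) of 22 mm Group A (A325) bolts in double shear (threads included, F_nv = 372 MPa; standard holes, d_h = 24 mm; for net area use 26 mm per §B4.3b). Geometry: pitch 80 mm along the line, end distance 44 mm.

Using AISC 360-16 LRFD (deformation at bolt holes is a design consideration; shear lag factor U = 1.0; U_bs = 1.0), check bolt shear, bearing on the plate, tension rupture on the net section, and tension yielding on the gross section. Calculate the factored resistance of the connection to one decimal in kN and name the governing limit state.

Bolt shear: A_b = π(22)²/4 = 380.13 mm². φR_n = 0.75 × 372 × 380.13 × 3 × 2 = 636.3 kN.
Bearing (10 mm plate, F_u = 400 MPa): end bolts L_c = 44 − 24/2 = 32, R_n = min(1.2×32×10×400, 2.4×22×10×400) = 153.6 kN/bolt; interior L_c = 80 − 24 = 56, R_n = 211.2 kN/bolt. φR_n = 0.75 × (1×153.6 + 2×211.2) = 432.0 kN.
Tension rupture (net): A_n = (143 − 1×26)×10 = 1170 mm² (U = 1.0, A_e = A_n). φR_n = 0.75 × 400 × 1170 = 351.0 kN.
Tension yield (gross): A_g = 143×10 = 1430 mm². φR_n = 0.90 × 250 × 1430 = 321.8 kN.
Governing: min(636.3, 432.0, 351.0, 321.8) = 321.8 kN → gross-section yield.

321.8 kN (gross-section yield governs)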